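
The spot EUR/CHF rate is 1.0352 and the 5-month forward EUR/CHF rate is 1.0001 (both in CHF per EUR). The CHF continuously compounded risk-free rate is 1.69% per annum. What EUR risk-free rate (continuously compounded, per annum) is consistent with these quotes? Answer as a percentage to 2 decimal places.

9.97%

F = S·e^((r_CHF − r_EUR)T) ⇒ r_EUR = r_CHF − ln(F/S)/T
ln(1.0001/1.0352) = -0.034495; /(5/12) = -0.082788
r_EUR = 0.0169 + 0.082788 = 0.099688
r_EUR = 9.97%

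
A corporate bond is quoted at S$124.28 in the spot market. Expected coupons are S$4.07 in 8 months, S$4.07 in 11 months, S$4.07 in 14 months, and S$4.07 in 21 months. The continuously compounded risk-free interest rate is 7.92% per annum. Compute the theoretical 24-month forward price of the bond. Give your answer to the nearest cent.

S$128.15

PV(coupons) I = 4.07·e^(−0.0792·8/12) + 4.07·e^(−0.0792·11/12) + 4.07·e^(−0.0792·14/12) + 4.07·e^(−0.0792·21/12)
I = 3.8607 + 3.7850 + 3.7108 + 3.5432 = 14.8997
F = (S − I)·e^(rT) = (124.28 − 14.8997) · e^(0.0792·24/12)
= 109.3803 · e^0.158400 = 109.3803 × 1.171635 = S$128.15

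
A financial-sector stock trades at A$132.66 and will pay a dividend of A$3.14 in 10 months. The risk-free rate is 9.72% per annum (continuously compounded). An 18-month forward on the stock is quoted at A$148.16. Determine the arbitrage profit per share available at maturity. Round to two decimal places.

A$1.97 per share

PV(dividends) I = 3.14·e^(−0.0972·10/12) = 2.8957
Fair forward F* = (S − I)·e^(rT) = (132.66 − 2.8957)·e^0.145800 = 129.7643 × 1.156965 = 150.1328
Market A$148.16 < fair 150.1328: forward underpriced → reverse cash-and-carry (short the stock, invest proceeds at r, pay the dividends, go long the forward).
Profit at T = |F_mkt − F*| = |148.16 − 150.1328| = A$1.97 per share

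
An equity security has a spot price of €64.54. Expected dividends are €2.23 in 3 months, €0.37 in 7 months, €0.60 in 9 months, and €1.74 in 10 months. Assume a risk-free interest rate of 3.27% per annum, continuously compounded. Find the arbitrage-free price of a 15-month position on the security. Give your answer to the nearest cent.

PV(dividends) I = 2.23·e^(−0.0327·3/12) + 0.37·e^(−0.0327·7/12) + 0.60·e^(−0.0327·9/12) + 1.74·e^(−0.0327·10/12)
I = 2.2118 + 0.3630 + 0.5855 + 1.6932 = 4.8535
F = (S − I)·e^(rT) = (64.54 − 4.8535) · e^(0.0327·15/12)
= 59.6865 · e^0.040875 = 59.6865 × 1.041722 = €62.18

€62.18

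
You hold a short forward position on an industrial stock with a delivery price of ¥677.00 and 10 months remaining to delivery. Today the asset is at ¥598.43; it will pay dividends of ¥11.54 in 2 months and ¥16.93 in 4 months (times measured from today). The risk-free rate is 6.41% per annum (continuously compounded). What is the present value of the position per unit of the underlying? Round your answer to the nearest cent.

¥71.35

PV(remaining dividends) I = 11.54·e^(−0.0641·2/12) + 16.93·e^(−0.0641·4/12) = 27.9895
Current forward F = (S − I)·e^(rT) = (598.43 − 27.9895)·e^(0.0641·10/12) = 570.4405 × 1.054869 = 601.7400
Value (long) = (F − K)·e^(−rT) = (601.7400 − 677.00) × 0.947985 = -71.3454
Short position value = −(long value) = ¥71.35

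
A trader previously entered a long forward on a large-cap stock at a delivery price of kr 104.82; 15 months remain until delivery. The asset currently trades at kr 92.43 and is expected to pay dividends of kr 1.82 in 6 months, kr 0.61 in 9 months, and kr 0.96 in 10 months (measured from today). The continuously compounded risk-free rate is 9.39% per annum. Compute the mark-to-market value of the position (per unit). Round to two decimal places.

-kr 3.97

PV(remaining dividends) I = 1.82·e^(−0.0939·6/12) + 0.61·e^(−0.0939·9/12) + 0.96·e^(−0.0939·10/12) = 3.1928
Current forward F = (S − I)·e^(rT) = (92.43 − 3.1928)·e^(0.0939·15/12) = 89.2372 × 1.124541 = 100.3509
Value (long) = (F − K)·e^(−rT) = (100.3509 − 104.82) × 0.889252 = -3.9742
Value = -kr 3.97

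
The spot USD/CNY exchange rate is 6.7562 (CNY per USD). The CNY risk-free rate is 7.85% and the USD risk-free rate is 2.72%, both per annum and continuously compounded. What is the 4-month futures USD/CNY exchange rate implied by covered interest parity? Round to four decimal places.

6.8727

F = S·e^((r_CNY − r_USD)T) = 6.7562 · e^((0.0785 − 0.0272) × 4/12)
= 6.7562 · e^0.017100 = 6.7562 × 1.017247
F = 6.8727 CNY per USD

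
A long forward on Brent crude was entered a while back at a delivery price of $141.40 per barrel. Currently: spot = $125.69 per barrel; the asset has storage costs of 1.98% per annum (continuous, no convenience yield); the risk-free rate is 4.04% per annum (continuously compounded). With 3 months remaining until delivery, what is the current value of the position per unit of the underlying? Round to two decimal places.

-$13.67 per barrel

Current fair forward for the remaining 3 months: F = S·e^((r + u)·T), (r + u) = 0.0404 + 0.0198 = 0.0602
F = 125.69 · e^(0.0602 × 3/12) = 125.69 × 1.015164 = 127.5960
Value of long forward = (F − K)·e^(−rT) = (127.5960 − 141.40) · e^(−0.0404·3/12)
= -13.8040 × 0.989951 = -13.67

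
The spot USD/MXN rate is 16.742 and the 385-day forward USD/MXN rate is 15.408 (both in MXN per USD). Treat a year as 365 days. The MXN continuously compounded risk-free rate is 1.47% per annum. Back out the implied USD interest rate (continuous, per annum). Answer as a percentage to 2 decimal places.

F = S·e^((r_MXN − r_USD)T) ⇒ r_USD = r_MXN − ln(F/S)/T
ln(15.408/16.742) = -0.083034; /(385/365) = -0.078721
r_USD = 0.0147 + 0.078721 = 0.093421
r_USD = 9.34%

9.34%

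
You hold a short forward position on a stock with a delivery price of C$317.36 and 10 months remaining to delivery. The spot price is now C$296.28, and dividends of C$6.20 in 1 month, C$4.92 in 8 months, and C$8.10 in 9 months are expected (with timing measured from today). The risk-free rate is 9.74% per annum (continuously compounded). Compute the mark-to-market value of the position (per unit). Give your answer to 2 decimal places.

C$14.63

PV(remaining dividends) I = 6.20·e^(−0.0974·1/12) + 4.92·e^(−0.0974·8/12) + 8.10·e^(−0.0974·9/12) = 18.2899
Current forward F = (S − I)·e^(rT) = (296.28 − 18.2899)·e^(0.0974·10/12) = 277.9901 × 1.084552 = 301.4947
Value (long) = (F − K)·e^(−rT) = (301.4947 − 317.36) × 0.922040 = -14.6284
Short position value = −(long value) = C$14.63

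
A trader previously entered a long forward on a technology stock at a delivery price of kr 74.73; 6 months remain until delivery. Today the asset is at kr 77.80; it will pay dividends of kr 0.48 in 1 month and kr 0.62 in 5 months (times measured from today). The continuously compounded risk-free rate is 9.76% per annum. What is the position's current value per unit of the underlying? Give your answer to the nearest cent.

PV(remaining dividends) I = 0.48·e^(−0.0976·1/12) + 0.62·e^(−0.0976·5/12) = 1.0714
Current forward F = (S − I)·e^(rT) = (77.80 − 1.0714)·e^(0.0976·6/12) = 76.7286 × 1.050010 = 80.5658
Value (long) = (F − K)·e^(−rT) = (80.5658 − 74.73) × 0.952372 = 5.5579
Value = kr 5.56

kr 5.56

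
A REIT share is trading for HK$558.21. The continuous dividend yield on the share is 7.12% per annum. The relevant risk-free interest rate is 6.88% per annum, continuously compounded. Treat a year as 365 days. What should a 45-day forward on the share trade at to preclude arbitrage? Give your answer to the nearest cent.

F = S·e^((r − q)T) = 558.21 · e^((0.0688 − 0.0712) × 45/365)
= 558.21 · e^-0.000296 = 558.21 × 0.999704
F = HK$558.04

HK$558.04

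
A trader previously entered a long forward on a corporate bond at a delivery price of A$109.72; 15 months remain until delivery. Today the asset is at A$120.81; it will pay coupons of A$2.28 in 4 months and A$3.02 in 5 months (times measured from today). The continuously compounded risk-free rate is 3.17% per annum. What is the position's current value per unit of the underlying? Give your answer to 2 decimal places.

PV(remaining coupons) I = 2.28·e^(−0.0317·4/12) + 3.02·e^(−0.0317·5/12) = 5.2364
Current forward F = (S − I)·e^(rT) = (120.81 − 5.2364)·e^(0.0317·15/12) = 115.5736 × 1.040421 = 120.2452
Value (long) = (F − K)·e^(−rT) = (120.2452 − 109.72) × 0.961150 = 10.1163
Value = A$10.12

A$10.12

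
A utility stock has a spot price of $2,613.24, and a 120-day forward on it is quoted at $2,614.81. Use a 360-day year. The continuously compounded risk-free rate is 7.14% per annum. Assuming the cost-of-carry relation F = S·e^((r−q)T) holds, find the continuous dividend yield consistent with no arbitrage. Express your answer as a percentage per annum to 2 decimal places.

6.96%

From F = S·e^((r−q)T): (r − q) = ln(F/S)/T
ln(2614.81/2613.24) = ln(1.000601) = 0.000601
(r − q) = 0.000601 / (120/360) = 0.001803
q = r − ln(F/S)/T = 0.0714 − 0.001803 = 0.069597
q = 6.96%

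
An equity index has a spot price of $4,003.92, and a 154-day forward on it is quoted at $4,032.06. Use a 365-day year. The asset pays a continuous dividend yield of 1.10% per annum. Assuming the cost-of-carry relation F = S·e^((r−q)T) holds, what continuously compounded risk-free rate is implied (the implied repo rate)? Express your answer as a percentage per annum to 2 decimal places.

From F = S·e^((r−q)T): (r − q) = ln(F/S)/T
ln(4032.06/4003.92) = ln(1.007028) = 0.007003
(r − q) = 0.007003 / (154/365) = 0.016598
r = ln(F/S)/T + q = 0.016598 + 0.0110 = 0.027598
r = 2.76%

2.76%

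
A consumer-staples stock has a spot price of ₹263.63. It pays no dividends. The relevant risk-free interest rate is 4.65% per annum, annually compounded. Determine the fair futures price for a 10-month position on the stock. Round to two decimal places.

₹273.81

F = S · (1+r)^T
= 263.63 × 1.038602
F = ₹273.81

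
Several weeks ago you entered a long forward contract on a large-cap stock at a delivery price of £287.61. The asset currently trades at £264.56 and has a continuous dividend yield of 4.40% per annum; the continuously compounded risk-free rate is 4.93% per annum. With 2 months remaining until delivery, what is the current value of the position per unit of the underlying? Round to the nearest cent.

-£22.63

Current fair forward for the remaining 2 months: F = S·e^((r − q)·T), (r − q) = 0.0493 − 0.0440 = 0.0053
F = 264.56 · e^(0.0053 × 2/12) = 264.56 × 1.000884 = 264.7939
Value of long forward = (F − K)·e^(−rT) = (264.7939 − 287.61) · e^(−0.0493·2/12)
= -22.8161 × 0.991817 = -22.63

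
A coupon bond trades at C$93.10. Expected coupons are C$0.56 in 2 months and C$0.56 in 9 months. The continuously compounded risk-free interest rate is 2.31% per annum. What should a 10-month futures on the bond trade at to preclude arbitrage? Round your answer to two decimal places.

PV(coupons) I = 0.56·e^(−0.0231·2/12) + 0.56·e^(−0.0231·9/12)
I = 0.5578 + 0.5504 = 1.1082
F = (S − I)·e^(rT) = (93.10 − 1.1082) · e^(0.0231·10/12)
= 91.9918 · e^0.019250 = 91.9918 × 1.019436 = C$93.78

C$93.78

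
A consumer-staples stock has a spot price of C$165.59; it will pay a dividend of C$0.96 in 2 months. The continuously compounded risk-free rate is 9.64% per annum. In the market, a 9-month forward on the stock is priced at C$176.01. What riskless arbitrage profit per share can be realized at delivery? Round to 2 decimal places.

C$0.98 per share

PV(dividends) I = 0.96·e^(−0.0964·2/12) = 0.9447
Fair forward F* = (S − I)·e^(rT) = (165.59 − 0.9447)·e^0.072300 = 164.6453 × 1.074978 = 176.9901
Market C$176.01 < fair 176.9901: forward underpriced → reverse cash-and-carry (short the stock, invest proceeds at r, pay the dividends, go long the forward).
Profit at T = |F_mkt − F*| = |176.01 − 176.9901| = C$0.98 per share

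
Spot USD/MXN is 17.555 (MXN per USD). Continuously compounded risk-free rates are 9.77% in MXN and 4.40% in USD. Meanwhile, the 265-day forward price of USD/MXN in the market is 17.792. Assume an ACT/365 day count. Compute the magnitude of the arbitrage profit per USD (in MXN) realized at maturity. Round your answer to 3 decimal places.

0.461 per USD (in MXN)

Fair forward: F* = S·e^(carry·T), with carry = (r_MXN − r_USD) = 0.0977 − 0.0440 = 0.0537
F* = 17.555 · e^(0.0537 × 265/365) = 17.555 · e^0.038988 = 17.555 × 1.039758 = 18.2530
Market 17.792 < fair 18.2530: forward underpriced → reverse cash-and-carry (short spot, go long the forward).
At maturity, profit = |F_mkt − F*| = |17.792 − 18.2530| = 0.461 per USD (in MXN)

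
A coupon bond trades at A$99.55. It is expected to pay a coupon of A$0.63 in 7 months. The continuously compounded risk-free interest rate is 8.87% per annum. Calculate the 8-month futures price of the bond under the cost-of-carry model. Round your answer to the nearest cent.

A$104.98

PV(coupons) I = 0.63·e^(−0.0887·7/12)
I = 0.5982
F = (S − I)·e^(rT) = (99.55 − 0.5982) · e^(0.0887·8/12)
= 98.9518 · e^0.059133 = 98.9518 × 1.060916 = A$104.98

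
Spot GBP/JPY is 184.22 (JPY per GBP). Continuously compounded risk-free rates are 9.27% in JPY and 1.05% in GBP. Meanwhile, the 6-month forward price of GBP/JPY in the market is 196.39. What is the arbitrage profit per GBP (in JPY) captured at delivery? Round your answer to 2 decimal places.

Fair forward: F* = S·e^(carry·T), with carry = (r_JPY − r_GBP) = 0.0927 − 0.0105 = 0.0822
F* = 184.22 · e^(0.0822 × 6/12) = 184.22 · e^0.041100 = 184.22 × 1.041956 = 191.9491
Market 196.39 > fair 191.9491: forward overpriced → cash-and-carry (buy spot, short the forward).
At maturity, profit = |F_mkt − F*| = |196.39 − 191.9491| = 4.44 per GBP (in JPY)

4.44 per GBP (in JPY)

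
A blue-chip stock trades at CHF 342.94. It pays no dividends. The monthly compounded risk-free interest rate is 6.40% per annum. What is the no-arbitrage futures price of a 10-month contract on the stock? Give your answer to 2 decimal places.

CHF 361.68

F = S · (1+r/12)^(12T)
= 342.94 × 1.054632
F = CHF 361.68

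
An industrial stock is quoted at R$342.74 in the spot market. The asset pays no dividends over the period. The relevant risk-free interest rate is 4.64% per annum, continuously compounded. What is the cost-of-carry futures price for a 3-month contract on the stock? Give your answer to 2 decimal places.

F = S·e^(rT) = 342.74 · e^(0.0464 × 3/12)
= 342.74 · e^0.011600 = 342.74 × 1.011668
F = R$346.74

R$346.74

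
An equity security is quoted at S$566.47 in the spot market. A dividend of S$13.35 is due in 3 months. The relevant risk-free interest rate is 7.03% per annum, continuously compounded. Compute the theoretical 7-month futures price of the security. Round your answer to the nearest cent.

PV(dividends) I = 13.35·e^(−0.0703·3/12)
I = 13.1174
F = (S − I)·e^(rT) = (566.47 − 13.1174) · e^(0.0703·7/12)
= 553.3526 · e^0.041008 = 553.3526 × 1.041860 = S$576.52

S$576.52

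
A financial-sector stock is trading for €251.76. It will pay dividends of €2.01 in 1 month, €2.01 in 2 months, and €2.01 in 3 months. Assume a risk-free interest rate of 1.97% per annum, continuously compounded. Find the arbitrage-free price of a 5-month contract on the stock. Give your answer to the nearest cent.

€247.78

PV(dividends) I = 2.01·e^(−0.0197·1/12) + 2.01·e^(−0.0197·2/12) + 2.01·e^(−0.0197·3/12)
I = 2.0067 + 2.0034 + 2.0001 = 6.0102
F = (S − I)·e^(rT) = (251.76 − 6.0102) · e^(0.0197·5/12)
= 245.7498 · e^0.008208 = 245.7498 × 1.008242 = €247.78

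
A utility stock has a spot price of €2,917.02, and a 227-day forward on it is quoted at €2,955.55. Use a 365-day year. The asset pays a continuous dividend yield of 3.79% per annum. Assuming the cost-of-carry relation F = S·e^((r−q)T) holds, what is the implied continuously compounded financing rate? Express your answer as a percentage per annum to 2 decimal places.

5.90%

From F = S·e^((r−q)T): (r − q) = ln(F/S)/T
ln(2955.55/2917.02) = ln(1.013209) = 0.013123
(r − q) = 0.013123 / (227/365) = 0.021101
r = ln(F/S)/T + q = 0.021101 + 0.0379 = 0.059001
r = 5.90%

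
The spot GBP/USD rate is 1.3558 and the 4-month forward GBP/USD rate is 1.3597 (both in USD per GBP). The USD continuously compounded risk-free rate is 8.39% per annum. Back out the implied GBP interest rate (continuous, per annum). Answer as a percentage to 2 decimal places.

7.53%

F = S·e^((r_USD − r_GBP)T) ⇒ r_GBP = r_USD − ln(F/S)/T
ln(1.3597/1.3558) = 0.002872; /(4/12) = 0.008616
r_GBP = 0.0839 − 0.008616 = 0.075284
r_GBP = 7.53%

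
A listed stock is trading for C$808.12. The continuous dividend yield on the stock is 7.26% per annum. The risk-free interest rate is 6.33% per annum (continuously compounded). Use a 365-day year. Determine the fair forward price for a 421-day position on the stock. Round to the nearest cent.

F = S·e^((r − q)T) = 808.12 · e^((0.0633 − 0.0726) × 421/365)
= 808.12 · e^-0.010727 = 808.12 × 0.989330
F = C$799.50

C$799.50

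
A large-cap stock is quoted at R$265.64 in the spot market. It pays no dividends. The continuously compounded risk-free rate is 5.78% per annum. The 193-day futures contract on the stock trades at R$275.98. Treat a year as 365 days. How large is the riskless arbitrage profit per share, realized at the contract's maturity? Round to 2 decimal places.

R$2.10 per share

Fair futures: F* = S·e^(carry·T), with carry = r = 0.0578
F* = 265.64 · e^(0.0578 × 193/365) = 265.64 · e^0.030563 = 265.64 × 1.031035 = R$273.8841
Market R$275.98 > fair R$273.8841: forward overpriced → cash-and-carry (buy spot, short the forward).
At maturity, profit = |F_mkt − F*| = |275.98 − 273.8841| = R$2.10 per share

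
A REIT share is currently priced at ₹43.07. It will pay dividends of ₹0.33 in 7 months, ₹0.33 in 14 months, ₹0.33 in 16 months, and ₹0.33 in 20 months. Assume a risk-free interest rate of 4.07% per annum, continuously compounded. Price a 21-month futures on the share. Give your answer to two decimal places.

PV(dividends) I = 0.33·e^(−0.0407·7/12) + 0.33·e^(−0.0407·14/12) + 0.33·e^(−0.0407·16/12) + 0.33·e^(−0.0407·20/12)
I = 0.3223 + 0.3147 + 0.3126 + 0.3084 = 1.2580
F = (S − I)·e^(rT) = (43.07 − 1.2580) · e^(0.0407·21/12)
= 41.8120 · e^0.071225 = 41.8120 × 1.073823 = ₹44.90

₹44.90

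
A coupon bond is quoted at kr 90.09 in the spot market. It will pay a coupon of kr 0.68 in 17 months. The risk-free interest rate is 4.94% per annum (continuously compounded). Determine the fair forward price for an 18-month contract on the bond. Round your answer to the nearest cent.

kr 96.34

PV(coupons) I = 0.68·e^(−0.0494·17/12)
I = 0.6340
F = (S − I)·e^(rT) = (90.09 − 0.6340) · e^(0.0494·18/12)
= 89.4560 · e^0.074100 = 89.4560 × 1.076914 = kr 96.34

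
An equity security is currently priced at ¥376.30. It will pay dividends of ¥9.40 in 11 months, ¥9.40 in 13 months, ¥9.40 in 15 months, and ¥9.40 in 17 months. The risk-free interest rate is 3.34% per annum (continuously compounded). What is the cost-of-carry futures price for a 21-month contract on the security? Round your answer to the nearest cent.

¥360.61

PV(dividends) I = 9.40·e^(−0.0334·11/12) + 9.40·e^(−0.0334·13/12) + 9.40·e^(−0.0334·15/12) + 9.40·e^(−0.0334·17/12)
I = 9.1166 + 9.0660 + 9.0156 + 8.9656 = 36.1638
F = (S − I)·e^(rT) = (376.30 − 36.1638) · e^(0.0334·21/12)
= 340.1362 · e^0.058450 = 340.1362 × 1.060192 = ¥360.61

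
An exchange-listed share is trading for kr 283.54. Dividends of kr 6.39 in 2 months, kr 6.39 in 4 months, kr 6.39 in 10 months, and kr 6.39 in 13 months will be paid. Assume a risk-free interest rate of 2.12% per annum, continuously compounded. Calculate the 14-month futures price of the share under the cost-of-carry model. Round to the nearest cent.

PV(dividends) I = 6.39·e^(−0.0212·2/12) + 6.39·e^(−0.0212·4/12) + 6.39·e^(−0.0212·10/12) + 6.39·e^(−0.0212·13/12)
I = 6.3675 + 6.3450 + 6.2781 + 6.2449 = 25.2355
F = (S − I)·e^(rT) = (283.54 − 25.2355) · e^(0.0212·14/12)
= 258.3045 · e^0.024733 = 258.3045 × 1.025041 = kr 264.77

kr 264.77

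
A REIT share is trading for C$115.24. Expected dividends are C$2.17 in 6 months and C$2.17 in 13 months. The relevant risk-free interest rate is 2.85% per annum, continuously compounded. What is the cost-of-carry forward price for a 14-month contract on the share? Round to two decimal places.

PV(dividends) I = 2.17·e^(−0.0285·6/12) + 2.17·e^(−0.0285·13/12)
I = 2.1393 + 2.1040 = 4.2433
F = (S − I)·e^(rT) = (115.24 − 4.2433) · e^(0.0285·14/12)
= 110.9967 · e^0.033250 = 110.9967 × 1.033809 = C$114.75

C$114.75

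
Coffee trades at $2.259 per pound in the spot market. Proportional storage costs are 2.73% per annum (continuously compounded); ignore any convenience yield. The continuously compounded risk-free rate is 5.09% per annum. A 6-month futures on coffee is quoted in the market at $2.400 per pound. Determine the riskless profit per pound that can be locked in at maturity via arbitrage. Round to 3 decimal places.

$0.051 per pound

Fair futures: F* = S·e^(carry·T), with carry = (r + u) = 0.0509 + 0.0273 = 0.0782
F* = 2.259 · e^(0.0782 × 6/12) = 2.259 · e^0.039100 = 2.259 × 1.039874 = $2.3491
Market $2.400 > fair $2.3491: forward overpriced → cash-and-carry (buy spot, short the forward).
At maturity, profit = |F_mkt − F*| = |2.400 − 2.3491| = $0.051 per pound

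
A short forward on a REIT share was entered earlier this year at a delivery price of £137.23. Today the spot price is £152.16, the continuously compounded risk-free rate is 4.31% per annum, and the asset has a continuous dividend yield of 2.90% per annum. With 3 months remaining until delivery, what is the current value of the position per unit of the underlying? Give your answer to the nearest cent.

-£15.30

Current fair forward for the remaining 3 months: F = S·e^((r − q)·T), (r − q) = 0.0431 − 0.0290 = 0.0141
F = 152.16 · e^(0.0141 × 3/12) = 152.16 × 1.003531 = 152.6973
Value of long forward = (F − K)·e^(−rT) = (152.6973 − 137.23) · e^(−0.0431·3/12)
= 15.4673 × 0.989283 = 15.30
Short position value = −(long value) = -£15.30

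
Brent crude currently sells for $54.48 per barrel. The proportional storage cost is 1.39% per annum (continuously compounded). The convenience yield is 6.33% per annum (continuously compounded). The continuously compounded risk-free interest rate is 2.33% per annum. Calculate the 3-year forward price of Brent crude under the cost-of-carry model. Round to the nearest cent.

$50.38 per barrel

Net carry = r + u − y = 0.0233 + 0.0139 − 0.0633 = -0.0261
F = S·e^((r+u−y)T) = 54.48 · e^(-0.0261 × 3) = 54.48 · e^-0.078300
= 54.48 × 0.924687 = $50.38 per barrel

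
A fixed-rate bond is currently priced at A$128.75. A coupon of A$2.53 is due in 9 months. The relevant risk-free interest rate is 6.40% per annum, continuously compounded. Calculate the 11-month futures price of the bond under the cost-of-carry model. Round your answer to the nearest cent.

PV(coupons) I = 2.53·e^(−0.0640·9/12)
I = 2.4114
F = (S − I)·e^(rT) = (128.75 − 2.4114) · e^(0.0640·11/12)
= 126.3386 · e^0.058667 = 126.3386 × 1.060422 = A$133.97

A$133.97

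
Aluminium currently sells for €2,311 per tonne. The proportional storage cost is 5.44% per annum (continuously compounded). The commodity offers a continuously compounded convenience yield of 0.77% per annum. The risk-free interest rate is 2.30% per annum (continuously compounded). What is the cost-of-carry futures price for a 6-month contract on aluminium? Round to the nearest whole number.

Net carry = r + u − y = 0.0230 + 0.0544 − 0.0077 = 0.0697
F = S·e^((r+u−y)T) = 2311 · e^(0.0697 × 6/12) = 2311 · e^0.034850
= 2311 × 1.035464 = €2,393 per tonne

€2,393 per tonne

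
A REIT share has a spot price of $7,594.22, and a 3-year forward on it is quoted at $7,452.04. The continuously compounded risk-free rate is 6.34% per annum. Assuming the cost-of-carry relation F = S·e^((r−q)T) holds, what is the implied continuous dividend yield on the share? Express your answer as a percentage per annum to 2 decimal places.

6.97%

From F = S·e^((r−q)T): (r − q) = ln(F/S)/T
ln(7452.04/7594.22) = ln(0.981278) = -0.018899
(r − q) = -0.018899 / (3) = -0.006300
q = r − ln(F/S)/T = 0.0634 + 0.006300 = 0.069700
q = 6.97%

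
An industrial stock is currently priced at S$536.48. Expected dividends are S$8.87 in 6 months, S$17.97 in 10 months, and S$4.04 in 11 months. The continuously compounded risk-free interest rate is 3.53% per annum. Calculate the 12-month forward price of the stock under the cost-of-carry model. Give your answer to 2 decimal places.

S$524.60

PV(dividends) I = 8.87·e^(−0.0353·6/12) + 17.97·e^(−0.0353·10/12) + 4.04·e^(−0.0353·11/12)
I = 8.7148 + 17.4491 + 3.9114 = 30.0753
F = (S − I)·e^(rT) = (536.48 − 30.0753) · e^(0.0353·12/12)
= 506.4047 · e^0.035300 = 506.4047 × 1.035930 = S$524.60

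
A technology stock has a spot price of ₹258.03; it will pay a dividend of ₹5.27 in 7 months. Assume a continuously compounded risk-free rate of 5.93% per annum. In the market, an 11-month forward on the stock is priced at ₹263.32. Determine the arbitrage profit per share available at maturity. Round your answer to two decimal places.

₹3.75 per share

PV(dividends) I = 5.27·e^(−0.0593·7/12) = 5.0908
Fair forward F* = (S − I)·e^(rT) = (258.03 − 5.0908)·e^0.054358 = 252.9392 × 1.055863 = 267.0691
Market ₹263.32 < fair 267.0691: forward underpriced → reverse cash-and-carry (short the stock, invest proceeds at r, pay the dividends, go long the forward).
Profit at T = |F_mkt − F*| = |263.32 − 267.0691| = ₹3.75 per share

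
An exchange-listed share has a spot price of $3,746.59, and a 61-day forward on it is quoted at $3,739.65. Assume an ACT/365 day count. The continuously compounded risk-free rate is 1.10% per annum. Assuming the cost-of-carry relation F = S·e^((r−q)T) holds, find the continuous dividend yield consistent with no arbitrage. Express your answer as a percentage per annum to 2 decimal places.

2.21%

From F = S·e^((r−q)T): (r − q) = ln(F/S)/T
ln(3739.65/3746.59) = ln(0.998148) = -0.001854
(r − q) = -0.001854 / (61/365) = -0.011094
q = r − ln(F/S)/T = 0.0110 + 0.011094 = 0.022094
q = 2.21%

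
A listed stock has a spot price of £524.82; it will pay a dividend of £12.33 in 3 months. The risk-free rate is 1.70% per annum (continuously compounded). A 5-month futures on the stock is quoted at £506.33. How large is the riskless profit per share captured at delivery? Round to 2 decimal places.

PV(dividends) I = 12.33·e^(−0.0170·3/12) = 12.2777
Fair futures F* = (S − I)·e^(rT) = (524.82 − 12.2777)·e^0.007083 = 512.5423 × 1.007108 = 516.1855
Market £506.33 < fair 516.1855: forward underpriced → reverse cash-and-carry (short the stock, invest proceeds at r, pay the dividends, go long the forward).
Profit at T = |F_mkt − F*| = |506.33 − 516.1855| = £9.86 per share

£9.86 per share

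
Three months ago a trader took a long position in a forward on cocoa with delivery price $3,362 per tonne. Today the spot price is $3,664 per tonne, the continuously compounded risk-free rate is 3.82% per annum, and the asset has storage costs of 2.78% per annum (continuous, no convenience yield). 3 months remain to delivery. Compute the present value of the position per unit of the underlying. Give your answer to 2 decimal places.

$359.51 per tonne

Current fair forward for the remaining 3 months: F = S·e^((r + u)·T), (r + u) = 0.0382 + 0.0278 = 0.0660
F = 3664 · e^(0.0660 × 3/12) = 3664 × 1.01663688 = 3724.9575
Value of long forward = (F − K)·e^(−rT) = (3724.9575 − 3362) · e^(−0.0382·3/12)
= 362.9575 × 0.99049546 = 359.51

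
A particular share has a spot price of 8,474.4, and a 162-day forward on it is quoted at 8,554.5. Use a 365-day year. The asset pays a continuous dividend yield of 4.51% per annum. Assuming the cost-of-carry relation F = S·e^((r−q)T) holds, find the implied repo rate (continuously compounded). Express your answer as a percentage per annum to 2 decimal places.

From F = S·e^((r−q)T): (r − q) = ln(F/S)/T
ln(8554.5/8474.4) = ln(1.009452) = 0.009408
(r − q) = 0.009408 / (162/365) = 0.021197
r = ln(F/S)/T + q = 0.021197 + 0.0451 = 0.066297
r = 6.63%

6.63%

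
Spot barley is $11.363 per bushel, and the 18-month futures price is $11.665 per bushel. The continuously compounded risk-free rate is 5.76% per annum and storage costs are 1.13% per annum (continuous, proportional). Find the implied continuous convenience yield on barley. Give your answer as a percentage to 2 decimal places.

F = S·e^((r+u−y)T) ⇒ (r+u−y) = ln(F/S)/T
ln(11.665/11.363) = 0.026230; /T ⇒ 0.017487
y = r + u − ln(F/S)/T = 0.0576 + 0.0113 − 0.017487 = 0.051413
y = 5.14%

5.14%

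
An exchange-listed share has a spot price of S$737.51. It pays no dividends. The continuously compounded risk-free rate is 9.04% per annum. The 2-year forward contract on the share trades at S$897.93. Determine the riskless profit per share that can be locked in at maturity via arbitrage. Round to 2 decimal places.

Fair forward: F* = S·e^(carry·T), with carry = r = 0.0904
F* = 737.51 · e^(0.0904 × 2) = 737.51 · e^0.180800 = 737.51 × 1.198176 = S$883.6668
Market S$897.93 > fair S$883.6668: forward overpriced → cash-and-carry (buy spot, short the forward).
At maturity, profit = |F_mkt − F*| = |897.93 − 883.6668| = S$14.26 per share

S$14.26 per share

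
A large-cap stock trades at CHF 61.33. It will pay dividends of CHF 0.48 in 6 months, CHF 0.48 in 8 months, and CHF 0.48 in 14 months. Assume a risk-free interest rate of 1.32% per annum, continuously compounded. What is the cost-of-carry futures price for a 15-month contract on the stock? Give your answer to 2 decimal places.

CHF 60.90

PV(dividends) I = 0.48·e^(−0.0132·6/12) + 0.48·e^(−0.0132·8/12) + 0.48·e^(−0.0132·14/12)
I = 0.4768 + 0.4758 + 0.4727 = 1.4253
F = (S − I)·e^(rT) = (61.33 − 1.4253) · e^(0.0132·15/12)
= 59.9047 · e^0.016500 = 59.9047 × 1.016637 = CHF 60.90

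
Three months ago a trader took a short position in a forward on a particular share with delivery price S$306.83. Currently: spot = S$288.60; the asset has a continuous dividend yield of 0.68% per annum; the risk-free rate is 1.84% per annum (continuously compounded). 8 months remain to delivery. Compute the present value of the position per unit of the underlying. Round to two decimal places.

S$15.79

Current fair forward for the remaining 8 months: F = S·e^((r − q)·T), (r − q) = 0.0184 − 0.0068 = 0.0116
F = 288.60 · e^(0.0116 × 8/12) = 288.60 × 1.007763 = 290.8404
Value of long forward = (F − K)·e^(−rT) = (290.8404 − 306.83) · e^(−0.0184·8/12)
= -15.9896 × 0.987808 = -15.79
Short position value = −(long value) = S$15.79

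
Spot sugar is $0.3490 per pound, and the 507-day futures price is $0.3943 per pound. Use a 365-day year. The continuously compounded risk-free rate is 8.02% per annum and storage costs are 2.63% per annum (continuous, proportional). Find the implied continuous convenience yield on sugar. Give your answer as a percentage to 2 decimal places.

F = S·e^((r+u−y)T) ⇒ (r+u−y) = ln(F/S)/T
ln(0.3943/0.3490) = 0.122040; /T ⇒ 0.087859
y = r + u − ln(F/S)/T = 0.0802 + 0.0263 − 0.087859 = 0.018641
y = 1.86%

1.86%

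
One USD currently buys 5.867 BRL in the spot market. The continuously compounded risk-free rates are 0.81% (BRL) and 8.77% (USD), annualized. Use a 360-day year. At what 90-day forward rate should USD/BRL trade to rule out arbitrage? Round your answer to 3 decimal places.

5.751

F = S·e^((r_BRL − r_USD)T) = 5.867 · e^((0.0081 − 0.0877) × 90/360)
= 5.867 · e^-0.019900 = 5.867 × 0.980297
F = 5.751 BRL per USD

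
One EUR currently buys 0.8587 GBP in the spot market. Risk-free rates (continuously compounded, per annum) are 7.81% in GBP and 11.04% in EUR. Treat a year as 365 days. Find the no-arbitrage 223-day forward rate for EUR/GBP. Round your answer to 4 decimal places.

0.8419

F = S·e^((r_GBP − r_EUR)T) = 0.8587 · e^((0.0781 − 0.1104) × 223/365)
= 0.8587 · e^-0.019734 = 0.8587 × 0.980459
F = 0.8419 GBP per EUR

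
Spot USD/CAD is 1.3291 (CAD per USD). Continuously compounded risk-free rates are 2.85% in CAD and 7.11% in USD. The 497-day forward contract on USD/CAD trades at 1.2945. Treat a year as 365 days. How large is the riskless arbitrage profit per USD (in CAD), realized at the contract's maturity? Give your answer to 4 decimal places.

Fair forward: F* = S·e^(carry·T), with carry = (r_CAD − r_USD) = 0.0285 − 0.0711 = -0.0426
F* = 1.3291 · e^(-0.0426 × 497/365) = 1.3291 · e^-0.058006 = 1.3291 × 0.943644 = 1.2542
Market 1.2945 > fair 1.2542: forward overpriced → cash-and-carry (buy spot, short the forward).
At maturity, profit = |F_mkt − F*| = |1.2945 − 1.2542| = 0.0403 per USD (in CAD)

0.0403 per USD (in CAD)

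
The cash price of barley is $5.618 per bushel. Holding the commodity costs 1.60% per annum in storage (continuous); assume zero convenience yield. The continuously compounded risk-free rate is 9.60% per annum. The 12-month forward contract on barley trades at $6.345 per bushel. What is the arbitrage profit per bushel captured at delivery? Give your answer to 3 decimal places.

$0.061 per bushel

Fair forward: F* = S·e^(carry·T), with carry = (r + u) = 0.0960 + 0.0160 = 0.1120
F* = 5.618 · e^(0.1120 × 12/12) = 5.618 · e^0.112000 = 5.618 × 1.118513 = $6.2838
Market $6.345 > fair $6.2838: forward overpriced → cash-and-carry (buy spot, short the forward).
At maturity, profit = |F_mkt − F*| = |6.345 − 6.2838| = $0.061 per bushel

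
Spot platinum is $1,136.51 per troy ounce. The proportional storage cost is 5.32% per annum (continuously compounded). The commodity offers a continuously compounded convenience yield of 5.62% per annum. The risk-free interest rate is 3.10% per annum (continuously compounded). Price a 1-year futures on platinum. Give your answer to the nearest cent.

$1,168.78 per troy ounce

Net carry = r + u − y = 0.0310 + 0.0532 − 0.0562 = 0.0280
F = S·e^((r+u−y)T) = 1136.51 · e^(0.0280 × 1) = 1136.51 · e^0.02800000
= 1136.51 × 1.02839568 = $1,168.78 per troy ounce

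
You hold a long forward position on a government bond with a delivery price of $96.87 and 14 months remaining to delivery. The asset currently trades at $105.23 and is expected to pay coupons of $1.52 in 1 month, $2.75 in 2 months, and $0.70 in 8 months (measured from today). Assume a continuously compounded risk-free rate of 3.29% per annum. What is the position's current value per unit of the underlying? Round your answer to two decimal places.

PV(remaining coupons) I = 1.52·e^(−0.0329·1/12) + 2.75·e^(−0.0329·2/12) + 0.70·e^(−0.0329·8/12) = 4.9356
Current forward F = (S − I)·e^(rT) = (105.23 − 4.9356)·e^(0.0329·14/12) = 100.2944 × 1.039129 = 104.2188
Value (long) = (F − K)·e^(−rT) = (104.2188 − 96.87) × 0.962344 = 7.0721
Value = $7.07

$7.07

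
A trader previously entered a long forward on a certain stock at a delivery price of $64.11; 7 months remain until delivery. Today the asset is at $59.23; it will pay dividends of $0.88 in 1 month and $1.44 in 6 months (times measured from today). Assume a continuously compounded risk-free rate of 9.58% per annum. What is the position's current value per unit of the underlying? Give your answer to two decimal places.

PV(remaining dividends) I = 0.88·e^(−0.0958·1/12) + 1.44·e^(−0.0958·6/12) = 2.2457
Current forward F = (S − I)·e^(rT) = (59.23 − 2.2457)·e^(0.0958·7/12) = 56.9843 × 1.057474 = 60.2594
Value (long) = (F − K)·e^(−rT) = (60.2594 − 64.11) × 0.945649 = -3.6413
Value = -$3.64

-$3.64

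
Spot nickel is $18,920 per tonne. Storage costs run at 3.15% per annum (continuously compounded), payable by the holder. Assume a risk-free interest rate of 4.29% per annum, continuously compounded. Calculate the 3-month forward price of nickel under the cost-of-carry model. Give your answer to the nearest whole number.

$19,275 per tonne

Net carry = r + u − y = 0.0429 + 0.0315 − 0.0000 = 0.0744
F = S·e^((r+u−y)T) = 18920 · e^(0.0744 × 3/12) = 18920 · e^0.018600
= 18920 × 1.018774 = $19,275 per tonne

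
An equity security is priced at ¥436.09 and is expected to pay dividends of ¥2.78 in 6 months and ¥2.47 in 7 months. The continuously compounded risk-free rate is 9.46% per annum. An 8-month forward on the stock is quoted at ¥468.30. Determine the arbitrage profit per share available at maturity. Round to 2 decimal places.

PV(dividends) I = 2.78·e^(−0.0946·6/12) + 2.47·e^(−0.0946·7/12) = 4.9890
Fair forward F* = (S − I)·e^(rT) = (436.09 − 4.9890)·e^0.063067 = 431.1010 × 1.065098 = 459.1648
Market ¥468.30 > fair 459.1648: forward overpriced → cash-and-carry (borrow at r, buy the stock and collect the dividends, short the forward).
Profit at T = |F_mkt − F*| = |468.30 − 459.1648| = ¥9.14 per share

¥9.14 per share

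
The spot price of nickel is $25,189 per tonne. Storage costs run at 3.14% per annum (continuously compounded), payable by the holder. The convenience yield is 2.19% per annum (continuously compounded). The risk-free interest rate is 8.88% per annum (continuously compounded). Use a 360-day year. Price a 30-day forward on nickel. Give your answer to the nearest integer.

$25,396 per tonne

Net carry = r + u − y = 0.0888 + 0.0314 − 0.0219 = 0.0983
F = S·e^((r+u−y)T) = 25189 · e^(0.0983 × 30/360) = 25189 · e^0.008192
= 25189 × 1.008226 = $25,396 per tonne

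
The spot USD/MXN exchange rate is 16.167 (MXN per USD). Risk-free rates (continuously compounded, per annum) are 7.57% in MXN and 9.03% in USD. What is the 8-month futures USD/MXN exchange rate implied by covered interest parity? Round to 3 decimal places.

16.010

F = S·e^((r_MXN − r_USD)T) = 16.167 · e^((0.0757 − 0.0903) × 8/12)
= 16.167 · e^-0.009733 = 16.167 × 0.990314
F = 16.010 MXN per USD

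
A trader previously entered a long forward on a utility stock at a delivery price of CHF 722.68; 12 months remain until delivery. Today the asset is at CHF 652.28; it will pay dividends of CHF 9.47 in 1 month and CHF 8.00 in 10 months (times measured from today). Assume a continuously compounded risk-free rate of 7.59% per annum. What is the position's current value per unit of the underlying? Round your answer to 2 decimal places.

-CHF 34.50

PV(remaining dividends) I = 9.47·e^(−0.0759·1/12) + 8.00·e^(−0.0759·10/12) = 16.9200
Current forward F = (S − I)·e^(rT) = (652.28 − 16.9200)·e^(0.0759·12/12) = 635.3600 × 1.078855 = 685.4613
Value (long) = (F − K)·e^(−rT) = (685.4613 − 722.68) × 0.926909 = -34.4983
Value = -CHF 34.50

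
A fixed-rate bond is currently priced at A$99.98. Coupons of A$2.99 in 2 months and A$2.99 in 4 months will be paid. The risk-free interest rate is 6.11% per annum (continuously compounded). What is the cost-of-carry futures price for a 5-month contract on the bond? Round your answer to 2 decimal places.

PV(coupons) I = 2.99·e^(−0.0611·2/12) + 2.99·e^(−0.0611·4/12)
I = 2.9597 + 2.9297 = 5.8894
F = (S − I)·e^(rT) = (99.98 − 5.8894) · e^(0.0611·5/12)
= 94.0906 · e^0.025458 = 94.0906 × 1.025785 = A$96.52

A$96.52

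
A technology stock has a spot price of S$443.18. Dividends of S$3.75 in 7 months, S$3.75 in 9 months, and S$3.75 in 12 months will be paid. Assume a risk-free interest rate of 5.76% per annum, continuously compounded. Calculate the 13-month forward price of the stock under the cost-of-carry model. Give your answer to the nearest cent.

S$460.27

PV(dividends) I = 3.75·e^(−0.0576·7/12) + 3.75·e^(−0.0576·9/12) + 3.75·e^(−0.0576·12/12)
I = 3.6261 + 3.5914 + 3.5401 = 10.7576
F = (S − I)·e^(rT) = (443.18 − 10.7576) · e^(0.0576·13/12)
= 432.4224 · e^0.062400 = 432.4224 × 1.064388 = S$460.27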